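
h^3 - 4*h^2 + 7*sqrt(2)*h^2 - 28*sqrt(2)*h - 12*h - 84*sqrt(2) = (h - 6)*(h + 2)*(h + 7*sqrt(2))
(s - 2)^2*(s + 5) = s^3 + s^2 - 16*s + 20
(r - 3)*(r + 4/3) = r^2 - 5*r/3 - 4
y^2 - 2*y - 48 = (y - 8)*(y + 6)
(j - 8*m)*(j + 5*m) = j^2 - 3*j*m - 40*m^2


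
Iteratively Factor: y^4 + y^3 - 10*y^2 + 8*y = (y)*(y^3 + y^2 - 10*y + 8) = y*(y + 4)*(y^2 - 3*y + 2) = y*(y - 2)*(y + 4)*(y - 1)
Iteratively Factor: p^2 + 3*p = (p + 3)*(p)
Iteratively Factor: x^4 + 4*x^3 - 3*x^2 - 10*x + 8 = (x - 1)*(x^3 + 5*x^2 + 2*x - 8) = (x - 1)*(x + 4)*(x^2 + x - 2) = (x - 1)*(x + 2)*(x + 4)*(x - 1)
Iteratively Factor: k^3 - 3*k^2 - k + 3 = (k - 1)*(k^2 - 2*k - 3) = (k - 1)*(k + 1)*(k - 3)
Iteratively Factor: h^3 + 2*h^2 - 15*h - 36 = (h + 3)*(h^2 - h - 12) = (h - 4)*(h + 3)*(h + 3)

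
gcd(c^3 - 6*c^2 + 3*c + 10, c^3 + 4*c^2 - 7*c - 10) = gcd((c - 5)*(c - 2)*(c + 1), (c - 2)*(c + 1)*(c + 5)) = c^2 - c - 2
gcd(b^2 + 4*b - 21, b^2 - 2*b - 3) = b - 3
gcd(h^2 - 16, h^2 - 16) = h^2 - 16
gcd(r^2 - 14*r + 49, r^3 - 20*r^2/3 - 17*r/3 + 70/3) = r - 7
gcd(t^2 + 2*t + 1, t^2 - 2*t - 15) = 1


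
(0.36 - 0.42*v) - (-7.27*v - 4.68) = 6.85*v + 5.04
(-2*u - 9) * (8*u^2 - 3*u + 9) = -16*u^3 - 66*u^2 + 9*u - 81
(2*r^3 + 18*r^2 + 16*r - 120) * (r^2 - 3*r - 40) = 2*r^5 + 12*r^4 - 118*r^3 - 888*r^2 - 280*r + 4800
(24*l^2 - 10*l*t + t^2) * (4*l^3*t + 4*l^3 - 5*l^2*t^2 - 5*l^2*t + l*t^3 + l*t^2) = 96*l^5*t + 96*l^5 - 160*l^4*t^2 - 160*l^4*t + 78*l^3*t^3 + 78*l^3*t^2 - 15*l^2*t^4 - 15*l^2*t^3 + l*t^5 + l*t^4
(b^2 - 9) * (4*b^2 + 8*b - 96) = 4*b^4 + 8*b^3 - 132*b^2 - 72*b + 864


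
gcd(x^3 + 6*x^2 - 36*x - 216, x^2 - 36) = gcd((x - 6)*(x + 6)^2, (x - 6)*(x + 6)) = x^2 - 36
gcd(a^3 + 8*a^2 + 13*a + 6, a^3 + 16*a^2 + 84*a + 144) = a + 6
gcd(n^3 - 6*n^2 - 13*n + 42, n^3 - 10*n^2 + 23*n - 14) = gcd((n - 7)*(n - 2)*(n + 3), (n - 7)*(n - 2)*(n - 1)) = n^2 - 9*n + 14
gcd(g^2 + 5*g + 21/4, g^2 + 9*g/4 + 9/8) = g + 3/2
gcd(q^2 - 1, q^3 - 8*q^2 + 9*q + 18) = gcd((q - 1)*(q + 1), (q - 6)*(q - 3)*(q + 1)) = q + 1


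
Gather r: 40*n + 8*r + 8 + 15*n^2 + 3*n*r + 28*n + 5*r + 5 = 15*n^2 + 68*n + r*(3*n + 13) + 13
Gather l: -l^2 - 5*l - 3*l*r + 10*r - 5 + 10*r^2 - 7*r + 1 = -l^2 + l*(-3*r - 5) + 10*r^2 + 3*r - 4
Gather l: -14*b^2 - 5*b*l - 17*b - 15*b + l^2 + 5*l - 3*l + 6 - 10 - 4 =-14*b^2 - 32*b + l^2 + l*(2 - 5*b) - 8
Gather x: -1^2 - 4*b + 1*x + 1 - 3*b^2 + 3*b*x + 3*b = -3*b^2 - b + x*(3*b + 1)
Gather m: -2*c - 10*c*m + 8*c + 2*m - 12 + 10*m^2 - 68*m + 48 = 6*c + 10*m^2 + m*(-10*c - 66) + 36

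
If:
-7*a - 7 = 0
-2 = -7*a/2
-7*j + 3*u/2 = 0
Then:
No Solution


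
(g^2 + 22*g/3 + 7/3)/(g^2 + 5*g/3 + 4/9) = 3*(g + 7)/(3*g + 4)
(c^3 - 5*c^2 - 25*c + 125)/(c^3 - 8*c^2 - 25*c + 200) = (c - 5)/(c - 8)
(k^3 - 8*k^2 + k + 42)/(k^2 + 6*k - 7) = (k^3 - 8*k^2 + k + 42)/(k^2 + 6*k - 7)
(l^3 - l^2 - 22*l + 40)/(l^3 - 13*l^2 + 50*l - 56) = (l + 5)/(l - 7)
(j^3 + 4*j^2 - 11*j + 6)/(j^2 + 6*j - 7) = (j^2 + 5*j - 6)/(j + 7)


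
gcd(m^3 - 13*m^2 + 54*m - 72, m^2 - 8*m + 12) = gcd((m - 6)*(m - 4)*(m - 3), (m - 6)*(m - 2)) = m - 6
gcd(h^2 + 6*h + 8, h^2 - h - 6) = h + 2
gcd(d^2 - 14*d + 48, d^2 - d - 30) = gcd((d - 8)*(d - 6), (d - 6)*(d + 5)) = d - 6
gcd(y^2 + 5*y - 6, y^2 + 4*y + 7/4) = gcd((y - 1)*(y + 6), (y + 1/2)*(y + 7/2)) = 1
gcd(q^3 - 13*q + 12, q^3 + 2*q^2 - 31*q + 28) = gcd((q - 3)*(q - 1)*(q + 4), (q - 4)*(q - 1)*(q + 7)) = q - 1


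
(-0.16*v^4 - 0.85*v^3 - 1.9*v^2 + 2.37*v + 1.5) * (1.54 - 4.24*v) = 0.6784*v^5 + 3.3576*v^4 + 6.747*v^3 - 12.9748*v^2 - 2.7102*v + 2.31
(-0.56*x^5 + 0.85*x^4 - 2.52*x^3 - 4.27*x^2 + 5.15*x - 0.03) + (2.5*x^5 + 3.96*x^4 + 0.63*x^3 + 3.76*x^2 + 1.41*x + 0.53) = 1.94*x^5 + 4.81*x^4 - 1.89*x^3 - 0.51*x^2 + 6.56*x + 0.5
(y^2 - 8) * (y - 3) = y^3 - 3*y^2 - 8*y + 24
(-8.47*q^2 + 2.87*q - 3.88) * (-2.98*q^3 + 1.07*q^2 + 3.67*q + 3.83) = 25.2406*q^5 - 17.6155*q^4 - 16.4516*q^3 - 26.0588*q^2 - 3.2475*q - 14.8604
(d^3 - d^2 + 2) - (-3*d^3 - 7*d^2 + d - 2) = 4*d^3 + 6*d^2 - d + 4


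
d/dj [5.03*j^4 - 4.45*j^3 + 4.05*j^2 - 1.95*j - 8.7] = 20.12*j^3 - 13.35*j^2 + 8.1*j - 1.95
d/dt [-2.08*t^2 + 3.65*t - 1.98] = 3.65 - 4.16*t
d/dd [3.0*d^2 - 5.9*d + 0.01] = 6.0*d - 5.9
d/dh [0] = 0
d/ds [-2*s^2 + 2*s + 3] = 2 - 4*s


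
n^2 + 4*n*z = n*(n + 4*z)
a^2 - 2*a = a*(a - 2)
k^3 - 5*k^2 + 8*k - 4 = (k - 2)^2*(k - 1)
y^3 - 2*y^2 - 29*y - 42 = (y - 7)*(y + 2)*(y + 3)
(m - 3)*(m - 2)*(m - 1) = m^3 - 6*m^2 + 11*m - 6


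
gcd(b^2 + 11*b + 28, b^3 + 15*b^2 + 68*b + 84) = b + 7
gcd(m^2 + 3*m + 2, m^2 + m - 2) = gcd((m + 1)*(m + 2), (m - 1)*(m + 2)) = m + 2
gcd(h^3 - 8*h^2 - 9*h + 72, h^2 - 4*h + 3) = h - 3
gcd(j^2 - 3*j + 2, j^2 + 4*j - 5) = j - 1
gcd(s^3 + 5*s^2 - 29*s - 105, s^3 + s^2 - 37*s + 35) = s^2 + 2*s - 35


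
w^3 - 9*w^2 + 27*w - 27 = (w - 3)^3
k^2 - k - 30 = (k - 6)*(k + 5)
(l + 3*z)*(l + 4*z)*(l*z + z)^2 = l^4*z^2 + 7*l^3*z^3 + 2*l^3*z^2 + 12*l^2*z^4 + 14*l^2*z^3 + l^2*z^2 + 24*l*z^4 + 7*l*z^3 + 12*z^4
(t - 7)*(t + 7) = t^2 - 49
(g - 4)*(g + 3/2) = g^2 - 5*g/2 - 6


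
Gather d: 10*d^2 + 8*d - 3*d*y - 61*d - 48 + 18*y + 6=10*d^2 + d*(-3*y - 53) + 18*y - 42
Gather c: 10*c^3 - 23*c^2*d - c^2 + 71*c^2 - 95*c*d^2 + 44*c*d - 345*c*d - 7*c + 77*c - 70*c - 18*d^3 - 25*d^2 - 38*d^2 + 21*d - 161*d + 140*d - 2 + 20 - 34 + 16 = 10*c^3 + c^2*(70 - 23*d) + c*(-95*d^2 - 301*d) - 18*d^3 - 63*d^2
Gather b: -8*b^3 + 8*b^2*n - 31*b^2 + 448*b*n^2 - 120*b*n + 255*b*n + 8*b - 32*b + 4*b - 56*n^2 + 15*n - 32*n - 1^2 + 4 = -8*b^3 + b^2*(8*n - 31) + b*(448*n^2 + 135*n - 20) - 56*n^2 - 17*n + 3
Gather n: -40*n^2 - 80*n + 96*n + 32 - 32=-40*n^2 + 16*n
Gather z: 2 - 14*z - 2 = -14*z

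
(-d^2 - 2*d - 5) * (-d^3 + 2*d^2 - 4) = d^5 + d^3 - 6*d^2 + 8*d + 20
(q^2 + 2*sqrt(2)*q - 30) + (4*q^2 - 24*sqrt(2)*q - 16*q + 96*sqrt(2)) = 5*q^2 - 22*sqrt(2)*q - 16*q - 30 + 96*sqrt(2)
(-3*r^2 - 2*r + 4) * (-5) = 15*r^2 + 10*r - 20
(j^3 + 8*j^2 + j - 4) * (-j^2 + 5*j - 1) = -j^5 - 3*j^4 + 38*j^3 + j^2 - 21*j + 4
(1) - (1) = 0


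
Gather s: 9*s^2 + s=9*s^2 + s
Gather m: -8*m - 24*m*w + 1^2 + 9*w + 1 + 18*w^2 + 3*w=m*(-24*w - 8) + 18*w^2 + 12*w + 2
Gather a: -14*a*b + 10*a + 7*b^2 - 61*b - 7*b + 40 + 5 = a*(10 - 14*b) + 7*b^2 - 68*b + 45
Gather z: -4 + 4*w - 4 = 4*w - 8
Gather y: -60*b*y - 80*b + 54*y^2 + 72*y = -80*b + 54*y^2 + y*(72 - 60*b)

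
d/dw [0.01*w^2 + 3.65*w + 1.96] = 0.02*w + 3.65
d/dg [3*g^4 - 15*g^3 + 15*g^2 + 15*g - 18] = 12*g^3 - 45*g^2 + 30*g + 15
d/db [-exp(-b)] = exp(-b)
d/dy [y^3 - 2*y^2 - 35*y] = 3*y^2 - 4*y - 35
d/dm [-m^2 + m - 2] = 1 - 2*m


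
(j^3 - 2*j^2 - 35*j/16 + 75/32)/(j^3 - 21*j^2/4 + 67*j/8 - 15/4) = (j + 5/4)/(j - 2)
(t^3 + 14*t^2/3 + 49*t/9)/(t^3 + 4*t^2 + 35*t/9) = (3*t + 7)/(3*t + 5)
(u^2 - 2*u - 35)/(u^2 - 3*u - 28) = (u + 5)/(u + 4)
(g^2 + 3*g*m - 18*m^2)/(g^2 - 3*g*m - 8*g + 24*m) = (g + 6*m)/(g - 8)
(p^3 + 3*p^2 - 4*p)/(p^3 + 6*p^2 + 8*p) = (p - 1)/(p + 2)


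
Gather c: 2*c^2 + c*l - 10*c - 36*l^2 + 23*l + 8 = 2*c^2 + c*(l - 10) - 36*l^2 + 23*l + 8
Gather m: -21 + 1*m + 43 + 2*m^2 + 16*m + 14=2*m^2 + 17*m + 36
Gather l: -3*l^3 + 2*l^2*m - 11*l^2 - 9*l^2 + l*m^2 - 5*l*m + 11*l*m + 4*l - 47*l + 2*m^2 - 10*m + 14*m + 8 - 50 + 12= -3*l^3 + l^2*(2*m - 20) + l*(m^2 + 6*m - 43) + 2*m^2 + 4*m - 30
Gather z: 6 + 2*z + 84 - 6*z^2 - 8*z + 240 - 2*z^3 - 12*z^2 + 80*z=-2*z^3 - 18*z^2 + 74*z + 330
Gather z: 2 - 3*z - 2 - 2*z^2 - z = -2*z^2 - 4*z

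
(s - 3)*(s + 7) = s^2 + 4*s - 21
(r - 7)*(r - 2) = r^2 - 9*r + 14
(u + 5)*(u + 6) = u^2 + 11*u + 30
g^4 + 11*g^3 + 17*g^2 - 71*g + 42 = (g - 1)^2*(g + 6)*(g + 7)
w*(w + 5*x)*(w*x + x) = w^3*x + 5*w^2*x^2 + w^2*x + 5*w*x^2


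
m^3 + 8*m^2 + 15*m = m*(m + 3)*(m + 5)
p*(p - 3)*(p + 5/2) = p^3 - p^2/2 - 15*p/2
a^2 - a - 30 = (a - 6)*(a + 5)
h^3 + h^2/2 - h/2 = h*(h - 1/2)*(h + 1)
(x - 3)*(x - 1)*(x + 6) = x^3 + 2*x^2 - 21*x + 18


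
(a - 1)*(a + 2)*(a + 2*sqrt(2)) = a^3 + a^2 + 2*sqrt(2)*a^2 - 2*a + 2*sqrt(2)*a - 4*sqrt(2)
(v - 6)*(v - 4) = v^2 - 10*v + 24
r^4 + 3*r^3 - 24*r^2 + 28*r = r*(r - 2)^2*(r + 7)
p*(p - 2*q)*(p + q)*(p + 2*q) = p^4 + p^3*q - 4*p^2*q^2 - 4*p*q^3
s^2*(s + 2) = s^3 + 2*s^2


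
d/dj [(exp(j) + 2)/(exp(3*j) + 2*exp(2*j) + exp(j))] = 2*(-exp(2*j) - 3*exp(j) - 1)*exp(-j)/(exp(3*j) + 3*exp(2*j) + 3*exp(j) + 1)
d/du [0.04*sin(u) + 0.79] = 0.04*cos(u)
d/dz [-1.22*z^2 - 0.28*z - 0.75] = -2.44*z - 0.28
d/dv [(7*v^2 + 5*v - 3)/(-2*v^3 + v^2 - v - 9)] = 2*(7*v^4 + 10*v^3 - 15*v^2 - 60*v - 24)/(4*v^6 - 4*v^5 + 5*v^4 + 34*v^3 - 17*v^2 + 18*v + 81)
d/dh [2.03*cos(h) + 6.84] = -2.03*sin(h)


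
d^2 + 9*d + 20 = (d + 4)*(d + 5)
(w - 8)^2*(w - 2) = w^3 - 18*w^2 + 96*w - 128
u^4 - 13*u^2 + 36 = (u - 3)*(u - 2)*(u + 2)*(u + 3)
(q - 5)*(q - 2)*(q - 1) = q^3 - 8*q^2 + 17*q - 10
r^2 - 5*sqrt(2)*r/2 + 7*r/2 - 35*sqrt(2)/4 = (r + 7/2)*(r - 5*sqrt(2)/2)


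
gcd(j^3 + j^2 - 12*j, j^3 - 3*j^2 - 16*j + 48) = j^2 + j - 12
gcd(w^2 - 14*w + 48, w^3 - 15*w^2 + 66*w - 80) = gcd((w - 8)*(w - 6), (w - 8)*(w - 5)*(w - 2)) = w - 8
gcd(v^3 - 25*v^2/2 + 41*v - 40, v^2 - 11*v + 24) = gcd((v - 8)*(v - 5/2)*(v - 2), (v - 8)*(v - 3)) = v - 8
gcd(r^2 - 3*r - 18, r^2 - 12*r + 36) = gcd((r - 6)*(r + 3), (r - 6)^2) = r - 6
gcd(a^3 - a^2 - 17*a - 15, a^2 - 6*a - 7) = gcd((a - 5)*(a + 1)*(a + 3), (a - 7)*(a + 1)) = a + 1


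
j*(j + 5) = j^2 + 5*j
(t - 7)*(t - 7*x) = t^2 - 7*t*x - 7*t + 49*x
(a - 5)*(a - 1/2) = a^2 - 11*a/2 + 5/2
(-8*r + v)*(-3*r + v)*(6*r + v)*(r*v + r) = 144*r^4*v + 144*r^4 - 42*r^3*v^2 - 42*r^3*v - 5*r^2*v^3 - 5*r^2*v^2 + r*v^4 + r*v^3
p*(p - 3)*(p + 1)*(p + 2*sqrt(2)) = p^4 - 2*p^3 + 2*sqrt(2)*p^3 - 4*sqrt(2)*p^2 - 3*p^2 - 6*sqrt(2)*p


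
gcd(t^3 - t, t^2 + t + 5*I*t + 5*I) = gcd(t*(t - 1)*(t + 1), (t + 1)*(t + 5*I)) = t + 1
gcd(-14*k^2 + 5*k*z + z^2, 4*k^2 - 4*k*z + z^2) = -2*k + z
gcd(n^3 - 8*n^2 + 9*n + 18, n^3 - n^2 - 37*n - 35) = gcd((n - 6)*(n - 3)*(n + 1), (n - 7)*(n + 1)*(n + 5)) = n + 1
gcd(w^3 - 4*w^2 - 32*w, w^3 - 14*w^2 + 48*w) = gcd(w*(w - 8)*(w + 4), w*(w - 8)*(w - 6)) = w^2 - 8*w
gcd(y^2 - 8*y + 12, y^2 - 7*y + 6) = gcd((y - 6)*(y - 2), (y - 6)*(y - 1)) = y - 6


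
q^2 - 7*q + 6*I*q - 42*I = (q - 7)*(q + 6*I)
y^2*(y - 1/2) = y^3 - y^2/2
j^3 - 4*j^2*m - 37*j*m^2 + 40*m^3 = (j - 8*m)*(j - m)*(j + 5*m)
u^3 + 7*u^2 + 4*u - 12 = (u - 1)*(u + 2)*(u + 6)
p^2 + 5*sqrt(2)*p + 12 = (p + 2*sqrt(2))*(p + 3*sqrt(2))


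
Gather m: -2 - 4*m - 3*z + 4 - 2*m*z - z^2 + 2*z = m*(-2*z - 4) - z^2 - z + 2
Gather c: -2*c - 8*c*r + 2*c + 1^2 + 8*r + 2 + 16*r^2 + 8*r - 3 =-8*c*r + 16*r^2 + 16*r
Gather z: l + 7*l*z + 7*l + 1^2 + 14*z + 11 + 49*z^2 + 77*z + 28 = 8*l + 49*z^2 + z*(7*l + 91) + 40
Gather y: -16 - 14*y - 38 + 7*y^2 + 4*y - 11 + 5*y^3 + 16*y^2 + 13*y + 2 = 5*y^3 + 23*y^2 + 3*y - 63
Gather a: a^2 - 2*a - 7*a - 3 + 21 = a^2 - 9*a + 18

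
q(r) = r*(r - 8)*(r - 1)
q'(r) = r*(r - 8) + r*(r - 1) + (r - 8)*(r - 1) = 3*r^2 - 18*r + 8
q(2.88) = -27.72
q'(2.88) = -18.96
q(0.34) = 1.72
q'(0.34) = 2.23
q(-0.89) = -14.95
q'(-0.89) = 26.40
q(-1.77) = -47.90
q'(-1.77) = 49.26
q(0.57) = 1.82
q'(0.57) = -1.29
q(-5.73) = -529.47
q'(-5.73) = 209.64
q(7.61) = -19.62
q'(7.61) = 44.76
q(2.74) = -25.08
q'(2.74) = -18.80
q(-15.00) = -5520.00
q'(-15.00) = 953.00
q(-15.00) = -5520.00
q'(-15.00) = 953.00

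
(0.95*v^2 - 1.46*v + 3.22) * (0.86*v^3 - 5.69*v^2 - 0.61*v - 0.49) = 0.817*v^5 - 6.6611*v^4 + 10.4971*v^3 - 17.8967*v^2 - 1.2488*v - 1.5778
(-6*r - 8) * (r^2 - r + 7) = -6*r^3 - 2*r^2 - 34*r - 56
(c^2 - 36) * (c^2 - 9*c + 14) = c^4 - 9*c^3 - 22*c^2 + 324*c - 504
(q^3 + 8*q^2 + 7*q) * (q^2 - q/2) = q^5 + 15*q^4/2 + 3*q^3 - 7*q^2/2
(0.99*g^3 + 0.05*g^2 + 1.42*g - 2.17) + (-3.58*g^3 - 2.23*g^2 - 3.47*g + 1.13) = -2.59*g^3 - 2.18*g^2 - 2.05*g - 1.04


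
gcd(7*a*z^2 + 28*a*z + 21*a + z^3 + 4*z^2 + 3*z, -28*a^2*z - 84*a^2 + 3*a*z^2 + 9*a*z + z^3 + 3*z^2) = 7*a*z + 21*a + z^2 + 3*z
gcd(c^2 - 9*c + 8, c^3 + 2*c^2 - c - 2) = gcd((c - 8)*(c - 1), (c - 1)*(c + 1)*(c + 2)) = c - 1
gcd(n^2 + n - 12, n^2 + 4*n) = n + 4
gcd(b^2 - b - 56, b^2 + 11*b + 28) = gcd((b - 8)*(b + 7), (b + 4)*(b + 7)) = b + 7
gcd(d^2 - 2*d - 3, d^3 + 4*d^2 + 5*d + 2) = d + 1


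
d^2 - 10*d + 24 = (d - 6)*(d - 4)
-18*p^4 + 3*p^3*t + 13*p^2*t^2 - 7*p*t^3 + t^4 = (-3*p + t)^2*(-2*p + t)*(p + t)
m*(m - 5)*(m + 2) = m^3 - 3*m^2 - 10*m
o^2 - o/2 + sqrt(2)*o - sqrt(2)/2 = (o - 1/2)*(o + sqrt(2))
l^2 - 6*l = l*(l - 6)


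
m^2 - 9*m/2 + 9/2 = (m - 3)*(m - 3/2)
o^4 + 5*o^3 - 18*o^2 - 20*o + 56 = (o - 2)^2*(o + 2)*(o + 7)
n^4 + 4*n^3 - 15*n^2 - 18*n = n*(n - 3)*(n + 1)*(n + 6)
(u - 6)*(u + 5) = u^2 - u - 30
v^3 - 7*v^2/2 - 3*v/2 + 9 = (v - 3)*(v - 2)*(v + 3/2)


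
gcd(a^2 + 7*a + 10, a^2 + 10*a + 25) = a + 5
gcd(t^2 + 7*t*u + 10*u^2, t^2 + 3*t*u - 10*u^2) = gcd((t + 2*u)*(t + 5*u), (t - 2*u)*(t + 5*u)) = t + 5*u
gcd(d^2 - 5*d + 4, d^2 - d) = d - 1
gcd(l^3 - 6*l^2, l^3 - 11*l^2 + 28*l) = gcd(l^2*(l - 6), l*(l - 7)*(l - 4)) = l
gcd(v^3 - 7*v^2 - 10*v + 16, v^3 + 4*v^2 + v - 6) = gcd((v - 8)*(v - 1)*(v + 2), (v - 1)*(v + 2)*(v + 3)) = v^2 + v - 2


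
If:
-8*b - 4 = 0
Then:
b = -1/2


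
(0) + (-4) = -4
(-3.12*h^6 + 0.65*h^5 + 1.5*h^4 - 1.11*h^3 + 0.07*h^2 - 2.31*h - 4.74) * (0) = 0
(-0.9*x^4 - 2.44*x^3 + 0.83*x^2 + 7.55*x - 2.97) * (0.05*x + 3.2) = -0.045*x^5 - 3.002*x^4 - 7.7665*x^3 + 3.0335*x^2 + 24.0115*x - 9.504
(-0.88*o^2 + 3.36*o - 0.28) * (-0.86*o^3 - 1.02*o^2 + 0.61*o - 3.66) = 0.7568*o^5 - 1.992*o^4 - 3.7232*o^3 + 5.556*o^2 - 12.4684*o + 1.0248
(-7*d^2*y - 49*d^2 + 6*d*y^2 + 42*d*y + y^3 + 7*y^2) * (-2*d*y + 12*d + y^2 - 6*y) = 14*d^3*y^2 + 14*d^3*y - 588*d^3 - 19*d^2*y^3 - 19*d^2*y^2 + 798*d^2*y + 4*d*y^4 + 4*d*y^3 - 168*d*y^2 + y^5 + y^4 - 42*y^3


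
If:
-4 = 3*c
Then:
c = -4/3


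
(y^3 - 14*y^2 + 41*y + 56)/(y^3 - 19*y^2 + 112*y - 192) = (y^2 - 6*y - 7)/(y^2 - 11*y + 24)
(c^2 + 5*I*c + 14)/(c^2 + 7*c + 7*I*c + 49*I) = (c - 2*I)/(c + 7)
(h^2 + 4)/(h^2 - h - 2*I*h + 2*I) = (h + 2*I)/(h - 1)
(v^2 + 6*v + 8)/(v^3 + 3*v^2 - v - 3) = (v^2 + 6*v + 8)/(v^3 + 3*v^2 - v - 3)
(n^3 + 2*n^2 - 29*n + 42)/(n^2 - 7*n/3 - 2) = 3*(n^2 + 5*n - 14)/(3*n + 2)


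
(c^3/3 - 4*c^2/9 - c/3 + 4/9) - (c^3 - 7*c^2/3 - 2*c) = -2*c^3/3 + 17*c^2/9 + 5*c/3 + 4/9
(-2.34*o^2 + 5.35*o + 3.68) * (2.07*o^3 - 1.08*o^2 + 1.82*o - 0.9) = -4.8438*o^5 + 13.6017*o^4 - 2.4192*o^3 + 7.8686*o^2 + 1.8826*o - 3.312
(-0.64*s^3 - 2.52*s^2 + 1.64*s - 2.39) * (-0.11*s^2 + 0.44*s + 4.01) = 0.0704*s^5 - 0.00440000000000002*s^4 - 3.8556*s^3 - 9.1207*s^2 + 5.5248*s - 9.5839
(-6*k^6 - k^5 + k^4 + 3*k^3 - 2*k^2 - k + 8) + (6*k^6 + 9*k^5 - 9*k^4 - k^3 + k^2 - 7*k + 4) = 8*k^5 - 8*k^4 + 2*k^3 - k^2 - 8*k + 12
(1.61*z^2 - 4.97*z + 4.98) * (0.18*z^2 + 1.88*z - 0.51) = 0.2898*z^4 + 2.1322*z^3 - 9.2683*z^2 + 11.8971*z - 2.5398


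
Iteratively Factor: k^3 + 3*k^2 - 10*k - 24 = (k + 2)*(k^2 + k - 12) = (k - 3)*(k + 2)*(k + 4)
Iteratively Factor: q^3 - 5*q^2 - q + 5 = (q - 1)*(q^2 - 4*q - 5) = (q - 1)*(q + 1)*(q - 5)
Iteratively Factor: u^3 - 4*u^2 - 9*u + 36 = (u + 3)*(u^2 - 7*u + 12) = (u - 3)*(u + 3)*(u - 4)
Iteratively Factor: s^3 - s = (s + 1)*(s^2 - s) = (s - 1)*(s + 1)*(s)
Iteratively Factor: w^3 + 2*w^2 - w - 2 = (w - 1)*(w^2 + 3*w + 2) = (w - 1)*(w + 1)*(w + 2)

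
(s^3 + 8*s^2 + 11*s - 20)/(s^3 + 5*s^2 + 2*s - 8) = (s + 5)/(s + 2)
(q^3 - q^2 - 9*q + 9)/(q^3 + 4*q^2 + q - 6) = (q - 3)/(q + 2)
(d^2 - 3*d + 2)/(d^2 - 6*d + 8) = (d - 1)/(d - 4)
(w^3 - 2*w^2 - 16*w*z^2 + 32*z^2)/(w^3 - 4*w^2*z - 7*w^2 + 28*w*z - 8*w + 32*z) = (w^2 + 4*w*z - 2*w - 8*z)/(w^2 - 7*w - 8)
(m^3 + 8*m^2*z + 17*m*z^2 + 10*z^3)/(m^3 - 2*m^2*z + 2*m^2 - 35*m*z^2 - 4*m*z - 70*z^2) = (-m^2 - 3*m*z - 2*z^2)/(-m^2 + 7*m*z - 2*m + 14*z)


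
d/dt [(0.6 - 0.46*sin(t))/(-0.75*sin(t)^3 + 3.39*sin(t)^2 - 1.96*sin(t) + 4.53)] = (-0.69*sin(t)^3 + 2.9094*sin(t)^2 - 4.068*sin(t) - 0.9078)*cos(t)/(0.5625*sin(t)^6 - 5.085*sin(t)^5 + 14.4321*sin(t)^4 - 20.0838*sin(t)^3 + 34.555*sin(t)^2 - 17.7576*sin(t) + 20.5209)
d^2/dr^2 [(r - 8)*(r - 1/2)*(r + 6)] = 6*r - 5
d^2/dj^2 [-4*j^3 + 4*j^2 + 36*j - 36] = 8 - 24*j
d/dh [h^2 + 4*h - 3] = 2*h + 4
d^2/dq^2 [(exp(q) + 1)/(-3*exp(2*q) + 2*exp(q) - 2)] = (-9*exp(4*q) - 42*exp(3*q) + 54*exp(2*q) + 16*exp(q) - 8)*exp(q)/(27*exp(6*q) - 54*exp(5*q) + 90*exp(4*q) - 80*exp(3*q) + 60*exp(2*q) - 24*exp(q) + 8)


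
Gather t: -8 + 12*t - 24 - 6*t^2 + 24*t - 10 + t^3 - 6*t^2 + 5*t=t^3 - 12*t^2 + 41*t - 42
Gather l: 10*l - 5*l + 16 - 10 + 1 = 5*l + 7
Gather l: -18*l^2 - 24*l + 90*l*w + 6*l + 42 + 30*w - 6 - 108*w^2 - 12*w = -18*l^2 + l*(90*w - 18) - 108*w^2 + 18*w + 36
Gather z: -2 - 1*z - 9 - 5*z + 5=-6*z - 6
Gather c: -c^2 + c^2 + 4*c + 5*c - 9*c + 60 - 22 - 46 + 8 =0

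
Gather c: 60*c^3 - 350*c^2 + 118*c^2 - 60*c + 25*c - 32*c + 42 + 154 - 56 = 60*c^3 - 232*c^2 - 67*c + 140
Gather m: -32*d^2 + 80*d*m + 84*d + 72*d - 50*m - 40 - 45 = -32*d^2 + 156*d + m*(80*d - 50) - 85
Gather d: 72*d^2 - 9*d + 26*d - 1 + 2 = 72*d^2 + 17*d + 1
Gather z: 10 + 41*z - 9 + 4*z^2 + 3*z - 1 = 4*z^2 + 44*z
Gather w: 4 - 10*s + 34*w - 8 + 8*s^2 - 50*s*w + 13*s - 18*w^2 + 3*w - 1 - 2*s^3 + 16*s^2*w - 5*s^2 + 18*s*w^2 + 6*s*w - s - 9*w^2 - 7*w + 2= -2*s^3 + 3*s^2 + 2*s + w^2*(18*s - 27) + w*(16*s^2 - 44*s + 30) - 3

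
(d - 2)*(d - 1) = d^2 - 3*d + 2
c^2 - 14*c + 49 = (c - 7)^2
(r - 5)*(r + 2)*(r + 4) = r^3 + r^2 - 22*r - 40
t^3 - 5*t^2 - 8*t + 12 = (t - 6)*(t - 1)*(t + 2)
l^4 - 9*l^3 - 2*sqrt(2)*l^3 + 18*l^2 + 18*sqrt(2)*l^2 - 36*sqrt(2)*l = l*(l - 6)*(l - 3)*(l - 2*sqrt(2))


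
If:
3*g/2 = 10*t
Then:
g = 20*t/3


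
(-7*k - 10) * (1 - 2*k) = 14*k^2 + 13*k - 10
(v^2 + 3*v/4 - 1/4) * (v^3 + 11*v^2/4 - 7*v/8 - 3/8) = v^5 + 7*v^4/2 + 15*v^3/16 - 55*v^2/32 - v/16 + 3/32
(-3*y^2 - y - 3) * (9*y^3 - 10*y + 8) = -27*y^5 - 9*y^4 + 3*y^3 - 14*y^2 + 22*y - 24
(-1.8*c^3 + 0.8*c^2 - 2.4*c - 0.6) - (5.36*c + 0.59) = -1.8*c^3 + 0.8*c^2 - 7.76*c - 1.19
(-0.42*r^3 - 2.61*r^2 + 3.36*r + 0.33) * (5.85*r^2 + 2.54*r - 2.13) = -2.457*r^5 - 16.3353*r^4 + 13.9212*r^3 + 16.0242*r^2 - 6.3186*r - 0.7029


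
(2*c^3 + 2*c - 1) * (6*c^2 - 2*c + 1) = 12*c^5 - 4*c^4 + 14*c^3 - 10*c^2 + 4*c - 1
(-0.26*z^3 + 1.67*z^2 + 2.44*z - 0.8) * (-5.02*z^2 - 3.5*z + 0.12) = 1.3052*z^5 - 7.4734*z^4 - 18.125*z^3 - 4.3236*z^2 + 3.0928*z - 0.096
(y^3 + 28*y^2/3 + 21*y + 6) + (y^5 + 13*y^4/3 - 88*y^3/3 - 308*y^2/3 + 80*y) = y^5 + 13*y^4/3 - 85*y^3/3 - 280*y^2/3 + 101*y + 6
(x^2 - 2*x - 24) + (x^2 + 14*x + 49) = 2*x^2 + 12*x + 25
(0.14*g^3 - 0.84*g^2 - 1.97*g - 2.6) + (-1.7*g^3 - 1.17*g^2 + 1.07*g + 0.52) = -1.56*g^3 - 2.01*g^2 - 0.9*g - 2.08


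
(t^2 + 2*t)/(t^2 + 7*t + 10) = t/(t + 5)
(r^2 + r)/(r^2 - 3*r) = (r + 1)/(r - 3)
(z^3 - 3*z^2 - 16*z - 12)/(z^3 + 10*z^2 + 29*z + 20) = (z^2 - 4*z - 12)/(z^2 + 9*z + 20)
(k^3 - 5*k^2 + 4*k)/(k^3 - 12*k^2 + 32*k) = (k - 1)/(k - 8)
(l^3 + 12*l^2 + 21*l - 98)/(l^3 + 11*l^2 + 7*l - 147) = (l - 2)/(l - 3)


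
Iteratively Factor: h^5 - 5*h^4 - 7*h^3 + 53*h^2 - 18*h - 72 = (h - 4)*(h^4 - h^3 - 11*h^2 + 9*h + 18) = (h - 4)*(h + 3)*(h^3 - 4*h^2 + h + 6) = (h - 4)*(h + 1)*(h + 3)*(h^2 - 5*h + 6) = (h - 4)*(h - 2)*(h + 1)*(h + 3)*(h - 3)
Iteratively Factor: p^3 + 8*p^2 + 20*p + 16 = (p + 2)*(p^2 + 6*p + 8) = (p + 2)*(p + 4)*(p + 2)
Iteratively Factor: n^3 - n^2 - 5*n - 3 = (n - 3)*(n^2 + 2*n + 1) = (n - 3)*(n + 1)*(n + 1)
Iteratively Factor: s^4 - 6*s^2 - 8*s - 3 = (s + 1)*(s^3 - s^2 - 5*s - 3) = (s + 1)^2*(s^2 - 2*s - 3) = (s - 3)*(s + 1)^2*(s + 1)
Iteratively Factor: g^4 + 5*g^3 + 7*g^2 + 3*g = (g + 1)*(g^3 + 4*g^2 + 3*g) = (g + 1)^2*(g^2 + 3*g) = g*(g + 1)^2*(g + 3)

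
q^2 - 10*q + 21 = (q - 7)*(q - 3)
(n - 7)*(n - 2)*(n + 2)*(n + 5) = n^4 - 2*n^3 - 39*n^2 + 8*n + 140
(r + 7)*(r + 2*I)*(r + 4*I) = r^3 + 7*r^2 + 6*I*r^2 - 8*r + 42*I*r - 56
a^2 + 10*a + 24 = (a + 4)*(a + 6)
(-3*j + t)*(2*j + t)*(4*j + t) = -24*j^3 - 10*j^2*t + 3*j*t^2 + t^3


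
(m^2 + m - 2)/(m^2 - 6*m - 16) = (m - 1)/(m - 8)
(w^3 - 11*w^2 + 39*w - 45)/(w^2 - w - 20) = (w^2 - 6*w + 9)/(w + 4)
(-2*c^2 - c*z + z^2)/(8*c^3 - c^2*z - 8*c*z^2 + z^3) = (-2*c + z)/(8*c^2 - 9*c*z + z^2)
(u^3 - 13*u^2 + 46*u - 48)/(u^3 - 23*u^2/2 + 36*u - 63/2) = 2*(u^2 - 10*u + 16)/(2*u^2 - 17*u + 21)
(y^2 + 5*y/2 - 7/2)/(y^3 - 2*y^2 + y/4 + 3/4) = 2*(2*y + 7)/(4*y^2 - 4*y - 3)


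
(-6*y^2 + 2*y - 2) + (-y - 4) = -6*y^2 + y - 6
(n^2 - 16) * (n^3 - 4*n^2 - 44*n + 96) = n^5 - 4*n^4 - 60*n^3 + 160*n^2 + 704*n - 1536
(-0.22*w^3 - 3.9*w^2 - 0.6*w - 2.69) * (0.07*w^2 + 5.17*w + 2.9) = -0.0154*w^5 - 1.4104*w^4 - 20.843*w^3 - 14.6003*w^2 - 15.6473*w - 7.801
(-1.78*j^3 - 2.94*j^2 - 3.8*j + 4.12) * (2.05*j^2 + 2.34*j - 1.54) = -3.649*j^5 - 10.1922*j^4 - 11.9284*j^3 + 4.0816*j^2 + 15.4928*j - 6.3448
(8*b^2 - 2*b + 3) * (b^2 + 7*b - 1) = 8*b^4 + 54*b^3 - 19*b^2 + 23*b - 3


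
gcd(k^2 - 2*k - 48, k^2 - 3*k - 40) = k - 8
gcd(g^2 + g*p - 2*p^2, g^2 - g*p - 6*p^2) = g + 2*p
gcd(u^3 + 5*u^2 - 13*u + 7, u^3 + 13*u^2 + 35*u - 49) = u^2 + 6*u - 7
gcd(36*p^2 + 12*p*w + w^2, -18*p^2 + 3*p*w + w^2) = 6*p + w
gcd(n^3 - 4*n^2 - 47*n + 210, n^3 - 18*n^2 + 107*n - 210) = n^2 - 11*n + 30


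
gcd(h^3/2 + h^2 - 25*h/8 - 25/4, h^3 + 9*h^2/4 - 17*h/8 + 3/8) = 1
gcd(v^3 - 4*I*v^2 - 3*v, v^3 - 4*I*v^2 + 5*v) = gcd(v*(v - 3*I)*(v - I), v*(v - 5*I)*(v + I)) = v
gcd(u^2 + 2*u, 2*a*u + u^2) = u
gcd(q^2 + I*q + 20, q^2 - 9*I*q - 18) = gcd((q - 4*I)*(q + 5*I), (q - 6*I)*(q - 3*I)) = 1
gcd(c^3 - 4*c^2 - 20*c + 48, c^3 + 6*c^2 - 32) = c^2 + 2*c - 8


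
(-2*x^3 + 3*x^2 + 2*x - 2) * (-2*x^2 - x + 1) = 4*x^5 - 4*x^4 - 9*x^3 + 5*x^2 + 4*x - 2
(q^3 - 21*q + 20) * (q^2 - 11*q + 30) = q^5 - 11*q^4 + 9*q^3 + 251*q^2 - 850*q + 600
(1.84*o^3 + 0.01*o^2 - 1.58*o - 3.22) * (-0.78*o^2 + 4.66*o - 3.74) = -1.4352*o^5 + 8.5666*o^4 - 5.6026*o^3 - 4.8886*o^2 - 9.096*o + 12.0428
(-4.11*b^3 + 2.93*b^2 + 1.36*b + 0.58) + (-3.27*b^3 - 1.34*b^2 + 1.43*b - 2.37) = -7.38*b^3 + 1.59*b^2 + 2.79*b - 1.79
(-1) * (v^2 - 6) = 6 - v^2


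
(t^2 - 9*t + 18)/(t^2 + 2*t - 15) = (t - 6)/(t + 5)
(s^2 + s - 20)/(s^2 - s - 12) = (s + 5)/(s + 3)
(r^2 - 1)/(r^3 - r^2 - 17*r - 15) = (r - 1)/(r^2 - 2*r - 15)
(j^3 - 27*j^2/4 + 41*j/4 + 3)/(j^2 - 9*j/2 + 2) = (4*j^2 - 11*j - 3)/(2*(2*j - 1))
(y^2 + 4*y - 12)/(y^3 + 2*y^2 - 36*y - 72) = (y - 2)/(y^2 - 4*y - 12)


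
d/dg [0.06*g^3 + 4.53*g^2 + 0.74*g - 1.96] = 0.18*g^2 + 9.06*g + 0.74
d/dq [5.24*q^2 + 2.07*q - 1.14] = 10.48*q + 2.07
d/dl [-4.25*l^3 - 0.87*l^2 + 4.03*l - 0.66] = -12.75*l^2 - 1.74*l + 4.03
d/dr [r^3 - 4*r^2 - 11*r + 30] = 3*r^2 - 8*r - 11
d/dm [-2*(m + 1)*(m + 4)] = -4*m - 10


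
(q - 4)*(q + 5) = q^2 + q - 20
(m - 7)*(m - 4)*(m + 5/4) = m^3 - 39*m^2/4 + 57*m/4 + 35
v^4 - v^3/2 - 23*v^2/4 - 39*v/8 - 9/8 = (v - 3)*(v + 1/2)^2*(v + 3/2)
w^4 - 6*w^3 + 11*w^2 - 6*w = w*(w - 3)*(w - 2)*(w - 1)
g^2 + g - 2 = (g - 1)*(g + 2)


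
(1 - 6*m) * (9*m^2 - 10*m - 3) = -54*m^3 + 69*m^2 + 8*m - 3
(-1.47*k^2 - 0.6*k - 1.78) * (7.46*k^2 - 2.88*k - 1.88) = -10.9662*k^4 - 0.2424*k^3 - 8.7872*k^2 + 6.2544*k + 3.3464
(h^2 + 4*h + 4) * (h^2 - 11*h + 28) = h^4 - 7*h^3 - 12*h^2 + 68*h + 112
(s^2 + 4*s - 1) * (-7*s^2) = -7*s^4 - 28*s^3 + 7*s^2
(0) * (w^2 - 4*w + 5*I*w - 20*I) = 0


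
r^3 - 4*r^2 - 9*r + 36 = (r - 4)*(r - 3)*(r + 3)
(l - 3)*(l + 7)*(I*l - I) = I*l^3 + 3*I*l^2 - 25*I*l + 21*I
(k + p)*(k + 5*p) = k^2 + 6*k*p + 5*p^2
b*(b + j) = b^2 + b*j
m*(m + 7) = m^2 + 7*m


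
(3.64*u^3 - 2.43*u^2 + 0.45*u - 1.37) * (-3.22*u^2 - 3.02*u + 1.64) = -11.7208*u^5 - 3.1682*u^4 + 11.8592*u^3 - 0.932799999999999*u^2 + 4.8754*u - 2.2468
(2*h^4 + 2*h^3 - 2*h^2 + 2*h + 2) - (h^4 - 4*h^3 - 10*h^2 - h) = h^4 + 6*h^3 + 8*h^2 + 3*h + 2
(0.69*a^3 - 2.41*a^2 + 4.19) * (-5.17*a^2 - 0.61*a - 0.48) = -3.5673*a^5 + 12.0388*a^4 + 1.1389*a^3 - 20.5055*a^2 - 2.5559*a - 2.0112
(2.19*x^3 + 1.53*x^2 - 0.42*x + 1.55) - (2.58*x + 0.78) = 2.19*x^3 + 1.53*x^2 - 3.0*x + 0.77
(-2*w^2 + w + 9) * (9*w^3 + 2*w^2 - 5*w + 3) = -18*w^5 + 5*w^4 + 93*w^3 + 7*w^2 - 42*w + 27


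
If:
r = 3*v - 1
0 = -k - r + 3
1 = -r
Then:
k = 4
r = -1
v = 0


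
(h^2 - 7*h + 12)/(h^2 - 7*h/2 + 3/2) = 2*(h - 4)/(2*h - 1)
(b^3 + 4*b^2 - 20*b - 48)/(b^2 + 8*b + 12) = b - 4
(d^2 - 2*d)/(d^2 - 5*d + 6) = d/(d - 3)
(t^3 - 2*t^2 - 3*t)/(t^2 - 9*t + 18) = t*(t + 1)/(t - 6)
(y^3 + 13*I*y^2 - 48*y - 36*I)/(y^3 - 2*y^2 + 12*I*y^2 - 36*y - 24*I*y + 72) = (y + I)/(y - 2)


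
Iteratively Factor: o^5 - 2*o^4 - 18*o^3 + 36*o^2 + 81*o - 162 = (o + 3)*(o^4 - 5*o^3 - 3*o^2 + 45*o - 54) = (o - 3)*(o + 3)*(o^3 - 2*o^2 - 9*o + 18) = (o - 3)*(o - 2)*(o + 3)*(o^2 - 9) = (o - 3)^2*(o - 2)*(o + 3)*(o + 3)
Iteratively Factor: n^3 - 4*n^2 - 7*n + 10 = (n + 2)*(n^2 - 6*n + 5) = (n - 5)*(n + 2)*(n - 1)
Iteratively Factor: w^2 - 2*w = (w)*(w - 2)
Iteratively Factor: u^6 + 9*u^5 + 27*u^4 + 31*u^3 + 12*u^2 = (u)*(u^5 + 9*u^4 + 27*u^3 + 31*u^2 + 12*u) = u*(u + 3)*(u^4 + 6*u^3 + 9*u^2 + 4*u) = u*(u + 3)*(u + 4)*(u^3 + 2*u^2 + u) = u*(u + 1)*(u + 3)*(u + 4)*(u^2 + u) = u^2*(u + 1)*(u + 3)*(u + 4)*(u + 1)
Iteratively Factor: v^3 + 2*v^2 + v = (v + 1)*(v^2 + v) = v*(v + 1)*(v + 1)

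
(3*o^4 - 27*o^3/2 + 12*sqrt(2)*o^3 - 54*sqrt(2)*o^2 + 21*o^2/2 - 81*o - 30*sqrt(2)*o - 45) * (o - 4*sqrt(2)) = 3*o^5 - 27*o^4/2 - 171*o^3/2 - 72*sqrt(2)*o^2 + 351*o^2 + 195*o + 324*sqrt(2)*o + 180*sqrt(2)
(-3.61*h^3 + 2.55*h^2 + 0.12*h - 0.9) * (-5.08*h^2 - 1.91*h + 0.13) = 18.3388*h^5 - 6.0589*h^4 - 5.9494*h^3 + 4.6743*h^2 + 1.7346*h - 0.117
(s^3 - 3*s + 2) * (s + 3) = s^4 + 3*s^3 - 3*s^2 - 7*s + 6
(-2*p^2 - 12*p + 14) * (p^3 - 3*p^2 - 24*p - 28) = -2*p^5 - 6*p^4 + 98*p^3 + 302*p^2 - 392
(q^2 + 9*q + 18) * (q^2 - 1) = q^4 + 9*q^3 + 17*q^2 - 9*q - 18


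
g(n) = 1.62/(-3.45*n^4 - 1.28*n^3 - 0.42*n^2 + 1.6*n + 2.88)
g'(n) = 1.62*(13.8*n^3 + 3.84*n^2 + 0.84*n - 1.6)/(-3.45*n^4 - 1.28*n^3 - 0.42*n^2 + 1.6*n + 2.88)^2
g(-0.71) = 1.45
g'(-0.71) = -6.79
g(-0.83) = 4.53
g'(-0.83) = -95.74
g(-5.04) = -0.00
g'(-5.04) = -0.00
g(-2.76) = -0.01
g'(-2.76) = -0.01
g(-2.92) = -0.01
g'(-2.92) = -0.01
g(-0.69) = 1.33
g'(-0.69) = -5.36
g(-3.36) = -0.00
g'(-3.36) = -0.00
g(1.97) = -0.03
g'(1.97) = 0.06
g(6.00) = -0.00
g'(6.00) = 0.00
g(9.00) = -0.00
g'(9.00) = 0.00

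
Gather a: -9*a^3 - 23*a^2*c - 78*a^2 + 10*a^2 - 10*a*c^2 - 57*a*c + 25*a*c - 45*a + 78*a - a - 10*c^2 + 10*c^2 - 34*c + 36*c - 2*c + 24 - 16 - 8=-9*a^3 + a^2*(-23*c - 68) + a*(-10*c^2 - 32*c + 32)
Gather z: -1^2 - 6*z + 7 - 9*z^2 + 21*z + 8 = -9*z^2 + 15*z + 14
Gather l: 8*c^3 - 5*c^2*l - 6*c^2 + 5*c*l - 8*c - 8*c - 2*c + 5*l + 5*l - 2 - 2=8*c^3 - 6*c^2 - 18*c + l*(-5*c^2 + 5*c + 10) - 4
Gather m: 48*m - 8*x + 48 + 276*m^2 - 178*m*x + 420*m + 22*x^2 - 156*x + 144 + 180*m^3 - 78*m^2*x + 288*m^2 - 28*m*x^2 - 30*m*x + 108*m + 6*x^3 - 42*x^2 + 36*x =180*m^3 + m^2*(564 - 78*x) + m*(-28*x^2 - 208*x + 576) + 6*x^3 - 20*x^2 - 128*x + 192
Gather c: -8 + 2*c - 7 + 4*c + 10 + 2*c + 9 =8*c + 4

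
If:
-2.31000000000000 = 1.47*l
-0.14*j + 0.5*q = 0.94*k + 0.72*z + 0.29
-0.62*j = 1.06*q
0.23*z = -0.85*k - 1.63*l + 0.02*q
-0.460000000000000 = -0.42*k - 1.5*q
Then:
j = 2.01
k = 5.29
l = -1.57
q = -1.17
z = -8.52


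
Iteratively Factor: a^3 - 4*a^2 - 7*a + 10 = (a - 1)*(a^2 - 3*a - 10) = (a - 1)*(a + 2)*(a - 5)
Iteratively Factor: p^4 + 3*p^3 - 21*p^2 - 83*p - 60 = (p + 3)*(p^3 - 21*p - 20) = (p + 1)*(p + 3)*(p^2 - p - 20) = (p + 1)*(p + 3)*(p + 4)*(p - 5)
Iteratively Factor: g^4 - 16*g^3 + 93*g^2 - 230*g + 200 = (g - 2)*(g^3 - 14*g^2 + 65*g - 100) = (g - 4)*(g - 2)*(g^2 - 10*g + 25) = (g - 5)*(g - 4)*(g - 2)*(g - 5)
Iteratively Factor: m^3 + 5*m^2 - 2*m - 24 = (m + 3)*(m^2 + 2*m - 8) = (m + 3)*(m + 4)*(m - 2)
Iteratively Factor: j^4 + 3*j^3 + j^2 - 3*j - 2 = (j - 1)*(j^3 + 4*j^2 + 5*j + 2) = (j - 1)*(j + 1)*(j^2 + 3*j + 2) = (j - 1)*(j + 1)*(j + 2)*(j + 1)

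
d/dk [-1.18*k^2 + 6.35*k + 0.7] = 6.35 - 2.36*k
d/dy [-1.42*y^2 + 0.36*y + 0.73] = 0.36 - 2.84*y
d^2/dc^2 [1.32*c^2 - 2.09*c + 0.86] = 2.64000000000000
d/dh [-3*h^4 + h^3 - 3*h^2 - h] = -12*h^3 + 3*h^2 - 6*h - 1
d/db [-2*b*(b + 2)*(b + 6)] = -6*b^2 - 32*b - 24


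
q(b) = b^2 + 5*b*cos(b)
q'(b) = -5*b*sin(b) + 2*b + 5*cos(b)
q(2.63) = -4.55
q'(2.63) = -5.54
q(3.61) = -3.07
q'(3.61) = 10.91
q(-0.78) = -2.16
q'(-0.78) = -0.75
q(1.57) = 2.47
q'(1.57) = -4.71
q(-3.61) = 29.14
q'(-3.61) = -3.53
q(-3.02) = 24.11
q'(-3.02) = -12.83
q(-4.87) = 19.89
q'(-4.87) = 15.09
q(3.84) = 0.04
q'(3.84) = 16.20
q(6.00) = 64.81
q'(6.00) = 25.18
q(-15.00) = 281.98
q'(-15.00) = -82.57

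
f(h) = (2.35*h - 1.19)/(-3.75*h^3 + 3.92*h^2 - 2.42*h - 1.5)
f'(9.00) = 0.00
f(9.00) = -0.01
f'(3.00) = 0.05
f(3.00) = -0.08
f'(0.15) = -1.71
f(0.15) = 0.47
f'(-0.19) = -11.96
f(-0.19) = 1.87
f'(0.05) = -2.31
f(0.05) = 0.67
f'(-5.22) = -0.01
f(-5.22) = -0.02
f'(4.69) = 0.01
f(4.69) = -0.03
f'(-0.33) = -644.05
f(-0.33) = 14.06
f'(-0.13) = -6.51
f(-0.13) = 1.35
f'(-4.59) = -0.01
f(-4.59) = -0.03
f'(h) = (2.35*h - 1.19)*(11.25*h^2 - 7.84*h + 2.42)/(-3.75*h^3 + 3.92*h^2 - 2.42*h - 1.5)^2 + 2.35/(-3.75*h^3 + 3.92*h^2 - 2.42*h - 1.5) = (17.625*h^3 - 22.5995*h^2 + 9.3296*h - 6.4048)/(14.0625*h^6 - 29.4*h^5 + 33.5164*h^4 - 7.7228*h^3 - 5.9036*h^2 + 7.26*h + 2.25)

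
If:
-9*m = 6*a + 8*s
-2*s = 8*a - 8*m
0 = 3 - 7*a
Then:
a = 3/7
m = 78/287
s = -180/287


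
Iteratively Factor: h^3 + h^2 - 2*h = (h)*(h^2 + h - 2) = h*(h + 2)*(h - 1)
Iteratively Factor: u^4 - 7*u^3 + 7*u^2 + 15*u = (u)*(u^3 - 7*u^2 + 7*u + 15) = u*(u + 1)*(u^2 - 8*u + 15) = u*(u - 3)*(u + 1)*(u - 5)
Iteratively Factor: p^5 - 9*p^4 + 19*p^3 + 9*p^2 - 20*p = (p - 5)*(p^4 - 4*p^3 - p^2 + 4*p) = p*(p - 5)*(p^3 - 4*p^2 - p + 4) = p*(p - 5)*(p + 1)*(p^2 - 5*p + 4) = p*(p - 5)*(p - 1)*(p + 1)*(p - 4)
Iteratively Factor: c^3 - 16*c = (c + 4)*(c^2 - 4*c) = c*(c + 4)*(c - 4)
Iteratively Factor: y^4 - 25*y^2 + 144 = (y + 3)*(y^3 - 3*y^2 - 16*y + 48) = (y + 3)*(y + 4)*(y^2 - 7*y + 12) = (y - 3)*(y + 3)*(y + 4)*(y - 4)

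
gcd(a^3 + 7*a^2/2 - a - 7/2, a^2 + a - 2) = a - 1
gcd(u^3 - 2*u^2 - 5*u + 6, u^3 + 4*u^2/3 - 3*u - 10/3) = u + 2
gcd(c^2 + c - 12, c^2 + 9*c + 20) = c + 4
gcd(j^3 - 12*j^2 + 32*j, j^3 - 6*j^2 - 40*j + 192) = j^2 - 12*j + 32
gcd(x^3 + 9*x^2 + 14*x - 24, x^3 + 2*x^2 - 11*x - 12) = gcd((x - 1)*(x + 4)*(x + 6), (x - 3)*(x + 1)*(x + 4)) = x + 4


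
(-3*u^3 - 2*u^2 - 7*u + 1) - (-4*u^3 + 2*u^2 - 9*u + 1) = u^3 - 4*u^2 + 2*u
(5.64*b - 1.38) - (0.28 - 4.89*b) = 10.53*b - 1.66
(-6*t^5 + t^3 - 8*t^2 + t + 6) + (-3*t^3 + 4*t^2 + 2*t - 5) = -6*t^5 - 2*t^3 - 4*t^2 + 3*t + 1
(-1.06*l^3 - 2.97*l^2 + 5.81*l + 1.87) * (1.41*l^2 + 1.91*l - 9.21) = -1.4946*l^5 - 6.2123*l^4 + 12.282*l^3 + 41.0875*l^2 - 49.9384*l - 17.2227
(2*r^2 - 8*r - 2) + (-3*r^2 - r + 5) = -r^2 - 9*r + 3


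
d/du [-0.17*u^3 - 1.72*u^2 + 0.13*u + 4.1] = -0.51*u^2 - 3.44*u + 0.13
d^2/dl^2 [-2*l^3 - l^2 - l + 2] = -12*l - 2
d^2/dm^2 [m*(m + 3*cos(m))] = -3*m*cos(m) - 6*sin(m) + 2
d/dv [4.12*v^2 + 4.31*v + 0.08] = 8.24*v + 4.31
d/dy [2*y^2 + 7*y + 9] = 4*y + 7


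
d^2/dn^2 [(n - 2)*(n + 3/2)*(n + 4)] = 6*n + 7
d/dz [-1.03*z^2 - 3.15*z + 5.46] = -2.06*z - 3.15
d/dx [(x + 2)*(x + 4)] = 2*x + 6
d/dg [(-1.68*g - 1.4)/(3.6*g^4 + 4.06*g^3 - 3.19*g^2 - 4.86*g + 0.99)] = (18.144*g^4 + 33.8016*g^3 + 11.6928*g^2 - 8.932*g - 8.4672)/(12.96*g^8 + 29.232*g^7 - 6.4844*g^6 - 60.8948*g^5 - 22.1591*g^4 + 39.0456*g^3 + 17.3034*g^2 - 9.6228*g + 0.9801)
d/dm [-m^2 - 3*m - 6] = -2*m - 3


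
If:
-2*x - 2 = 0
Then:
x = -1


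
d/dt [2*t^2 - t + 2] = 4*t - 1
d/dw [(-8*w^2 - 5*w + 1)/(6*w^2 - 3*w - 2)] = (54*w^2 + 20*w + 13)/(36*w^4 - 36*w^3 - 15*w^2 + 12*w + 4)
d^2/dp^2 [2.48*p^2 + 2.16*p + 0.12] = 4.96000000000000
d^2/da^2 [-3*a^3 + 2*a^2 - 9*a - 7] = 4 - 18*a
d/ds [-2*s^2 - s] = -4*s - 1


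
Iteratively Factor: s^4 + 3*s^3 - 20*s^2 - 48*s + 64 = (s + 4)*(s^3 - s^2 - 16*s + 16) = (s - 4)*(s + 4)*(s^2 + 3*s - 4) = (s - 4)*(s + 4)^2*(s - 1)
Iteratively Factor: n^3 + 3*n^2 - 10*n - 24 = (n - 3)*(n^2 + 6*n + 8) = (n - 3)*(n + 2)*(n + 4)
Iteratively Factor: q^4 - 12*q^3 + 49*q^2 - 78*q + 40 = (q - 4)*(q^3 - 8*q^2 + 17*q - 10) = (q - 5)*(q - 4)*(q^2 - 3*q + 2) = (q - 5)*(q - 4)*(q - 2)*(q - 1)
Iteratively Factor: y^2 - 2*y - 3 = (y + 1)*(y - 3)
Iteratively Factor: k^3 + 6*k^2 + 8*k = (k)*(k^2 + 6*k + 8) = k*(k + 4)*(k + 2)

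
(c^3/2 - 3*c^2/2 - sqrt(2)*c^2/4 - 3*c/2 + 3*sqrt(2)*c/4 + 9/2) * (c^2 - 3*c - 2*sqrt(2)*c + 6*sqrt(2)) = c^5/2 - 3*c^4 - 5*sqrt(2)*c^4/4 + 4*c^3 + 15*sqrt(2)*c^3/2 - 33*sqrt(2)*c^2/4 + 3*c^2 - 18*sqrt(2)*c - 9*c/2 + 27*sqrt(2)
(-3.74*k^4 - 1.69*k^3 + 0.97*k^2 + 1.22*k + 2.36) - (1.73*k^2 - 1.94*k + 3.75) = -3.74*k^4 - 1.69*k^3 - 0.76*k^2 + 3.16*k - 1.39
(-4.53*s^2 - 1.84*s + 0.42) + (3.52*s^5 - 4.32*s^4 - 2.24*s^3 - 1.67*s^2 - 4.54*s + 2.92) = 3.52*s^5 - 4.32*s^4 - 2.24*s^3 - 6.2*s^2 - 6.38*s + 3.34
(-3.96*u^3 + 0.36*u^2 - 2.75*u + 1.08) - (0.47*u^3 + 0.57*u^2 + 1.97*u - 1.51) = -4.43*u^3 - 0.21*u^2 - 4.72*u + 2.59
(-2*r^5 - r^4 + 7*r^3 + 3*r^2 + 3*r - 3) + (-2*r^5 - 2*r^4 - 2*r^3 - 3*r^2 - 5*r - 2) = -4*r^5 - 3*r^4 + 5*r^3 - 2*r - 5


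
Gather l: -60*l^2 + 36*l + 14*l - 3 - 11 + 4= -60*l^2 + 50*l - 10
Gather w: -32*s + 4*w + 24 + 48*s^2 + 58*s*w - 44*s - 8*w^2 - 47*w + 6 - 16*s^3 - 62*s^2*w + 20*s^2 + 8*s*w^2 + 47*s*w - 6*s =-16*s^3 + 68*s^2 - 82*s + w^2*(8*s - 8) + w*(-62*s^2 + 105*s - 43) + 30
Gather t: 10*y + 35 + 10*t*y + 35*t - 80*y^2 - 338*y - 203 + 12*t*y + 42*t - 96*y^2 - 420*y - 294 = t*(22*y + 77) - 176*y^2 - 748*y - 462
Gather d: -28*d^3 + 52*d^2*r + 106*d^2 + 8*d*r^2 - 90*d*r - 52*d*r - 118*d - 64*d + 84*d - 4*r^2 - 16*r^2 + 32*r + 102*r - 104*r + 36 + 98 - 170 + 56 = -28*d^3 + d^2*(52*r + 106) + d*(8*r^2 - 142*r - 98) - 20*r^2 + 30*r + 20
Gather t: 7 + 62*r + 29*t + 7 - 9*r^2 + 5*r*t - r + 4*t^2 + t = -9*r^2 + 61*r + 4*t^2 + t*(5*r + 30) + 14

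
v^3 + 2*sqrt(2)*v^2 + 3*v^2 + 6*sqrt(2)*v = v*(v + 3)*(v + 2*sqrt(2))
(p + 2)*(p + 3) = p^2 + 5*p + 6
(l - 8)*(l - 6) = l^2 - 14*l + 48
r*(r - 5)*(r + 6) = r^3 + r^2 - 30*r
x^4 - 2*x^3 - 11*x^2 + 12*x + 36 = (x - 3)^2*(x + 2)^2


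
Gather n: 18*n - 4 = 18*n - 4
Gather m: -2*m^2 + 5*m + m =-2*m^2 + 6*m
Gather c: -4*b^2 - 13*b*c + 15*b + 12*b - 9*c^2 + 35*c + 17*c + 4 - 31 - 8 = -4*b^2 + 27*b - 9*c^2 + c*(52 - 13*b) - 35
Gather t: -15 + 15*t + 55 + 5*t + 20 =20*t + 60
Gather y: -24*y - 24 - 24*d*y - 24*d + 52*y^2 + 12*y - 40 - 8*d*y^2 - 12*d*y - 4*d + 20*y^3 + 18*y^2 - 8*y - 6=-28*d + 20*y^3 + y^2*(70 - 8*d) + y*(-36*d - 20) - 70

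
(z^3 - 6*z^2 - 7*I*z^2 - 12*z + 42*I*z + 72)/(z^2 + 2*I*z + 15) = (z^2 + z*(-6 - 4*I) + 24*I)/(z + 5*I)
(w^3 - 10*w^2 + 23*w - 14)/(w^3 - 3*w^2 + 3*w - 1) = (w^2 - 9*w + 14)/(w^2 - 2*w + 1)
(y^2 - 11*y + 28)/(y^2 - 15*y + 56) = (y - 4)/(y - 8)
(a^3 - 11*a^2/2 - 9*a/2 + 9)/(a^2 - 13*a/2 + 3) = (2*a^2 + a - 3)/(2*a - 1)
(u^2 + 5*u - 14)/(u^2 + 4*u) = (u^2 + 5*u - 14)/(u*(u + 4))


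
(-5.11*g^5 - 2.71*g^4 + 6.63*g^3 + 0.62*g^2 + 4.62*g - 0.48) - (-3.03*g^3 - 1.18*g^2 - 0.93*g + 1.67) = -5.11*g^5 - 2.71*g^4 + 9.66*g^3 + 1.8*g^2 + 5.55*g - 2.15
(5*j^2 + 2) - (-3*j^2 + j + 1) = 8*j^2 - j + 1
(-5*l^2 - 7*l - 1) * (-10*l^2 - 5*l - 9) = 50*l^4 + 95*l^3 + 90*l^2 + 68*l + 9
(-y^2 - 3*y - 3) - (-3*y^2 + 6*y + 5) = 2*y^2 - 9*y - 8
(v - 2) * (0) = 0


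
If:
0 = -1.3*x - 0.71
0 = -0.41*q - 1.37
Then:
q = -3.34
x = -0.55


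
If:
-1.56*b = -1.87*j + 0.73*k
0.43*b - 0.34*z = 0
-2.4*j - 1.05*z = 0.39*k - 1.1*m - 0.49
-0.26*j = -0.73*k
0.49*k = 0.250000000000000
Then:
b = 1.48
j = 1.43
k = 0.51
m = 4.65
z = 1.87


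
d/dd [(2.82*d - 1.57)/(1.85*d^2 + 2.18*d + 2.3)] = (-5.217*d^2 + 5.809*d + 9.9086)/(3.4225*d^4 + 8.066*d^3 + 13.2624*d^2 + 10.028*d + 5.29)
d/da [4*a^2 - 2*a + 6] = 8*a - 2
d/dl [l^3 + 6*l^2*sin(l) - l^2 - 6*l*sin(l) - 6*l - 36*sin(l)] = 6*l^2*cos(l) + 3*l^2 + 12*l*sin(l) - 6*l*cos(l) - 2*l - 6*sin(l) - 36*cos(l) - 6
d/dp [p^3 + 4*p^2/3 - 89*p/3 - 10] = 3*p^2 + 8*p/3 - 89/3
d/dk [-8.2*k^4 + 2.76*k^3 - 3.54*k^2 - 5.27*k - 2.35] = -32.8*k^3 + 8.28*k^2 - 7.08*k - 5.27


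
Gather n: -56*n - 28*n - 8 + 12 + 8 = 12 - 84*n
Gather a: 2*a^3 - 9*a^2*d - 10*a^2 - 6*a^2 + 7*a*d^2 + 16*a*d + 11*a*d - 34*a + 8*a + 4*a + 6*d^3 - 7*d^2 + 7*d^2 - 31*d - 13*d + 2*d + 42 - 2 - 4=2*a^3 + a^2*(-9*d - 16) + a*(7*d^2 + 27*d - 22) + 6*d^3 - 42*d + 36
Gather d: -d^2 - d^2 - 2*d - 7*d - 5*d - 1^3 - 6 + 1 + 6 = -2*d^2 - 14*d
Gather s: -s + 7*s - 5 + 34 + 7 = 6*s + 36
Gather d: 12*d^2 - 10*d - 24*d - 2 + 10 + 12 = 12*d^2 - 34*d + 20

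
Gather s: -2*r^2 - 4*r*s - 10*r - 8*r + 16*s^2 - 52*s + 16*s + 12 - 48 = -2*r^2 - 18*r + 16*s^2 + s*(-4*r - 36) - 36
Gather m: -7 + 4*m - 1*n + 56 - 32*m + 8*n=-28*m + 7*n + 49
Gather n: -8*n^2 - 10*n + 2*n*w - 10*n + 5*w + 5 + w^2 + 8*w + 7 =-8*n^2 + n*(2*w - 20) + w^2 + 13*w + 12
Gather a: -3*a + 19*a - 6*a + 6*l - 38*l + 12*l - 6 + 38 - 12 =10*a - 20*l + 20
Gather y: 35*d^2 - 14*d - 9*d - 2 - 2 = 35*d^2 - 23*d - 4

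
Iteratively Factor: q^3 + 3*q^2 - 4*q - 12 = (q + 3)*(q^2 - 4) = (q + 2)*(q + 3)*(q - 2)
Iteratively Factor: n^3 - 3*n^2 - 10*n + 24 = (n - 2)*(n^2 - n - 12) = (n - 2)*(n + 3)*(n - 4)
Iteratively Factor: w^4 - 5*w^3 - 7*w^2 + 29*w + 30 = (w - 5)*(w^3 - 7*w - 6) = (w - 5)*(w - 3)*(w^2 + 3*w + 2) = (w - 5)*(w - 3)*(w + 2)*(w + 1)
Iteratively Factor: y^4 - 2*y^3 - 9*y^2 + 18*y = (y - 2)*(y^3 - 9*y) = (y - 3)*(y - 2)*(y^2 + 3*y) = (y - 3)*(y - 2)*(y + 3)*(y)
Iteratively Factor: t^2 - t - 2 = (t - 2)*(t + 1)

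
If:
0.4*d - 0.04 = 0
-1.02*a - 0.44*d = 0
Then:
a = -0.04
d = 0.10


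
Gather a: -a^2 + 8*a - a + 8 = -a^2 + 7*a + 8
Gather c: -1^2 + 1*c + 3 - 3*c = 2 - 2*c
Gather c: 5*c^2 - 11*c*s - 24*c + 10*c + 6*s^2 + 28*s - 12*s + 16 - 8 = 5*c^2 + c*(-11*s - 14) + 6*s^2 + 16*s + 8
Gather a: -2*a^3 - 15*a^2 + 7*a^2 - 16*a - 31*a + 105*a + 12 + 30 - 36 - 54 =-2*a^3 - 8*a^2 + 58*a - 48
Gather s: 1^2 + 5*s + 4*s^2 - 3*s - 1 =4*s^2 + 2*s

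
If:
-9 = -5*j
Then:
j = 9/5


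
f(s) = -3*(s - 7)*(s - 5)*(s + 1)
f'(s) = -3*(s - 7)*(s - 5) - 3*(s - 7)*(s + 1) - 3*(s - 5)*(s + 1)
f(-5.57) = 1821.58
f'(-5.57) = -715.84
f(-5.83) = 2013.37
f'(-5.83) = -759.68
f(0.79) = -140.39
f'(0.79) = -22.48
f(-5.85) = 2028.60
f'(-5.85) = -763.10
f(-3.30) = 589.88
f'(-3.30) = -384.81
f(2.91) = -100.27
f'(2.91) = 46.85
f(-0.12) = -96.24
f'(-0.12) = -77.05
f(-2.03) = 196.16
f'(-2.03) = -240.07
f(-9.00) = 5376.00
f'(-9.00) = -1392.00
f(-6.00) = 2145.00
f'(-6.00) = -789.00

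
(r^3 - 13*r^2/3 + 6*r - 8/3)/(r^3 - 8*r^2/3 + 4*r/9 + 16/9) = 3*(r - 1)/(3*r + 2)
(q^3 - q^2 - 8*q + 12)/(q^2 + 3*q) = q - 4 + 4/q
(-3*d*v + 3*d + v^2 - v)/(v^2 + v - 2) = (-3*d + v)/(v + 2)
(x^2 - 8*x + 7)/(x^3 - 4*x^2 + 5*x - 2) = (x - 7)/(x^2 - 3*x + 2)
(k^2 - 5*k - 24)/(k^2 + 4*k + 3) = (k - 8)/(k + 1)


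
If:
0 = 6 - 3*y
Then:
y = 2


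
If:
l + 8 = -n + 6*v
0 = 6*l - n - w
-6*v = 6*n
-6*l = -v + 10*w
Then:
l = -24/157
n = -176/157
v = 176/157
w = 32/157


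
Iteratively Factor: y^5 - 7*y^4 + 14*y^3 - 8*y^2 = (y)*(y^4 - 7*y^3 + 14*y^2 - 8*y) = y*(y - 1)*(y^3 - 6*y^2 + 8*y) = y*(y - 2)*(y - 1)*(y^2 - 4*y) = y*(y - 4)*(y - 2)*(y - 1)*(y)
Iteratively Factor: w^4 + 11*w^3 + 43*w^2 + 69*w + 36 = (w + 4)*(w^3 + 7*w^2 + 15*w + 9) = (w + 1)*(w + 4)*(w^2 + 6*w + 9) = (w + 1)*(w + 3)*(w + 4)*(w + 3)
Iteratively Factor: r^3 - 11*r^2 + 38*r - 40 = (r - 2)*(r^2 - 9*r + 20) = (r - 5)*(r - 2)*(r - 4)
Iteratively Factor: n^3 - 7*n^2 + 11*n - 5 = (n - 5)*(n^2 - 2*n + 1) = (n - 5)*(n - 1)*(n - 1)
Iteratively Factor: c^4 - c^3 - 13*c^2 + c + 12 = (c + 3)*(c^3 - 4*c^2 - c + 4) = (c + 1)*(c + 3)*(c^2 - 5*c + 4) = (c - 4)*(c + 1)*(c + 3)*(c - 1)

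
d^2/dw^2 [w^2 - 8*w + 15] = 2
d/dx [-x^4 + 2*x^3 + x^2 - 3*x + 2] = -4*x^3 + 6*x^2 + 2*x - 3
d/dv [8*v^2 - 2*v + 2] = 16*v - 2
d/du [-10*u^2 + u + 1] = 1 - 20*u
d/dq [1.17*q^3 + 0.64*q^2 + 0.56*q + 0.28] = 3.51*q^2 + 1.28*q + 0.56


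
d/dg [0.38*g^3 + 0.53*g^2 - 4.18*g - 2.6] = 1.14*g^2 + 1.06*g - 4.18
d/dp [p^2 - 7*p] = 2*p - 7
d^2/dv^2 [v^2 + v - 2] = 2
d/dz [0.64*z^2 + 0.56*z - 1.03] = 1.28*z + 0.56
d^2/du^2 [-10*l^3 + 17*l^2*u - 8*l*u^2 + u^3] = -16*l + 6*u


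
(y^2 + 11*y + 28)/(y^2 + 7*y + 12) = (y + 7)/(y + 3)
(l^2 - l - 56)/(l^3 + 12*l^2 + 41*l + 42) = (l - 8)/(l^2 + 5*l + 6)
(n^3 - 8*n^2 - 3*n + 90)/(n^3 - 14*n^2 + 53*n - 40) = (n^2 - 3*n - 18)/(n^2 - 9*n + 8)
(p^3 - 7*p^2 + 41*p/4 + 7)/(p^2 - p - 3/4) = (2*p^2 - 15*p + 28)/(2*p - 3)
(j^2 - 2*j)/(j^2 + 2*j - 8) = j/(j + 4)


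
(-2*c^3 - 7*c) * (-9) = 18*c^3 + 63*c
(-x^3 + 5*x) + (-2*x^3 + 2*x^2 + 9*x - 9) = -3*x^3 + 2*x^2 + 14*x - 9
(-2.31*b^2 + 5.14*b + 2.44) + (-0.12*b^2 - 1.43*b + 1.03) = -2.43*b^2 + 3.71*b + 3.47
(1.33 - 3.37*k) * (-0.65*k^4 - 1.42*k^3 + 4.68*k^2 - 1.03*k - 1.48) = 2.1905*k^5 + 3.9209*k^4 - 17.6602*k^3 + 9.6955*k^2 + 3.6177*k - 1.9684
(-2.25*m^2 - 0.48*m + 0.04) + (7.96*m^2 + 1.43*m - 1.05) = 5.71*m^2 + 0.95*m - 1.01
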